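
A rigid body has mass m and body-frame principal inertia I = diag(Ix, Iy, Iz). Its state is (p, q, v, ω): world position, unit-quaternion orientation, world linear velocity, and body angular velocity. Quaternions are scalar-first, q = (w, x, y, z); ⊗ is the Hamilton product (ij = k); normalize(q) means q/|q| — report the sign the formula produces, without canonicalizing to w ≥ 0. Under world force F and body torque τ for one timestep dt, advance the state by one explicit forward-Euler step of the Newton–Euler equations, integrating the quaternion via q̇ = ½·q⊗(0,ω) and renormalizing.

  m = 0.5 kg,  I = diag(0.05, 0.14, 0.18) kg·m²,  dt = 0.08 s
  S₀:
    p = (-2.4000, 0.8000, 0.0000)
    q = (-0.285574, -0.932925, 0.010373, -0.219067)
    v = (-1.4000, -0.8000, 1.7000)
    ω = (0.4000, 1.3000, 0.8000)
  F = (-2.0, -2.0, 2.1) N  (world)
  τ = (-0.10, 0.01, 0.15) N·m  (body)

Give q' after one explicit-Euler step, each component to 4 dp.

q⊗(0,ω) = (0.5349387, 0.1788559, 0.2874670, -1.4454109)
updated quaternion q' = (-0.2637, -0.9239, 0.0218, -0.2763)

q' = (-0.2637, -0.9239, 0.0218, -0.2763)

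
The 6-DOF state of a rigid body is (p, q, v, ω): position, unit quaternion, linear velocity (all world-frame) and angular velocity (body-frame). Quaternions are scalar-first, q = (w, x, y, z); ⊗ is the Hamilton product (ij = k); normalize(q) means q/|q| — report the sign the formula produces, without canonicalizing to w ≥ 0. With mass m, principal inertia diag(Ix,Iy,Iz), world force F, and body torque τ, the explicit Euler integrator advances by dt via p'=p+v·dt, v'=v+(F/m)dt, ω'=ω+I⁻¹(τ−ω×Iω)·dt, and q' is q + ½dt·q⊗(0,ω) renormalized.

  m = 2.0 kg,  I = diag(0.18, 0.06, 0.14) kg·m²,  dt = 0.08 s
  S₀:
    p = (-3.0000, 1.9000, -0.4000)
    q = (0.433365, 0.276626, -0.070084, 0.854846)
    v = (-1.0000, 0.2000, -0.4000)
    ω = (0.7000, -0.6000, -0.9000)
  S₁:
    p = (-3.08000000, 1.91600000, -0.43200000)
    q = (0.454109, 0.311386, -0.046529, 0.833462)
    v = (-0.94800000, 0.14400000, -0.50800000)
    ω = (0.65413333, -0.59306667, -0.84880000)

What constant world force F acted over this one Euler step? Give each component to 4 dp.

v₁ − v₀ = (0.05200000, -0.05600000, -0.10800000)
F = m·Δv/dt = (1.3000, -1.4000, -2.7000)

F = (1.3000, -1.4000, -2.7000)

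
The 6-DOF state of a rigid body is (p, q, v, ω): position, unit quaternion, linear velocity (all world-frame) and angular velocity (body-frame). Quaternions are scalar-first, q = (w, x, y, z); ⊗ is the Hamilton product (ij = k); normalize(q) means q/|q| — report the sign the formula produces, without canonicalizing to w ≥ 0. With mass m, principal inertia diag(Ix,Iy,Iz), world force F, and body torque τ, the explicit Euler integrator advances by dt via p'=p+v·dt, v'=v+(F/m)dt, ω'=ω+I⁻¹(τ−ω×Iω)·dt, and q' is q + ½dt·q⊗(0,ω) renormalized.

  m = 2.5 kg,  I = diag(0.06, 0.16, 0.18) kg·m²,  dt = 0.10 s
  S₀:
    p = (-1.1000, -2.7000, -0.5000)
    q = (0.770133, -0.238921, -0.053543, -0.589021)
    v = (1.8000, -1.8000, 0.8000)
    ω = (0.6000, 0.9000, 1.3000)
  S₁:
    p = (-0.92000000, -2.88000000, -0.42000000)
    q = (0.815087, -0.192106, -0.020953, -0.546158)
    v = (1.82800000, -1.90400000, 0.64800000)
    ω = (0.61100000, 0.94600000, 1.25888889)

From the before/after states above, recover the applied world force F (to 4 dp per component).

F = (0.7000, -2.6000, -3.8000)

v₁ − v₀ = (0.02800000, -0.10400000, -0.15200000)
F = m·Δv/dt = (0.7000, -2.6000, -3.8000)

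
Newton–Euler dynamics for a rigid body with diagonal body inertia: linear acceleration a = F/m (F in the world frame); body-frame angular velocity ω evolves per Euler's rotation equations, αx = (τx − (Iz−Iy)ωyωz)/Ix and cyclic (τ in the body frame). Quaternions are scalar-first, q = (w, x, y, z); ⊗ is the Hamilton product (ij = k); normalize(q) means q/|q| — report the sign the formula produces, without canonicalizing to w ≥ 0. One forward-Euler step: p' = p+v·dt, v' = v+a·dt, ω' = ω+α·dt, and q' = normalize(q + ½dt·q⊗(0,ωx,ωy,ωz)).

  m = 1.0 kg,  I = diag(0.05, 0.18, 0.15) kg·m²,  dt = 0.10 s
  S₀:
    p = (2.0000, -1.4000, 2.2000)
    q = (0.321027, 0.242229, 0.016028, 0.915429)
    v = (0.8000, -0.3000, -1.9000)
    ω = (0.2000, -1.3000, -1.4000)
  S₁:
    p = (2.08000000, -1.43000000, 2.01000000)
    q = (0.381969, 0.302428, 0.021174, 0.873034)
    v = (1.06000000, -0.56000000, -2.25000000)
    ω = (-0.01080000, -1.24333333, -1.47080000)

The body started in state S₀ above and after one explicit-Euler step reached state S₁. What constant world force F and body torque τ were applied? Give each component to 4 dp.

ω₁ − ω₀ = (-0.21080000, 0.05666667, -0.07080000)
gyro term ω₀×Iω₀ = (-0.0546, 0.0280, -0.0338)
applied torque τ = (-0.1600, 0.1300, -0.1400)
v₁ − v₀ = (0.26000000, -0.26000000, -0.35000000)
F = m·Δv/dt = (2.6000, -2.6000, -3.5000)

F = (2.6000, -2.6000, -3.5000)
τ = (-0.1600, 0.1300, -0.1400)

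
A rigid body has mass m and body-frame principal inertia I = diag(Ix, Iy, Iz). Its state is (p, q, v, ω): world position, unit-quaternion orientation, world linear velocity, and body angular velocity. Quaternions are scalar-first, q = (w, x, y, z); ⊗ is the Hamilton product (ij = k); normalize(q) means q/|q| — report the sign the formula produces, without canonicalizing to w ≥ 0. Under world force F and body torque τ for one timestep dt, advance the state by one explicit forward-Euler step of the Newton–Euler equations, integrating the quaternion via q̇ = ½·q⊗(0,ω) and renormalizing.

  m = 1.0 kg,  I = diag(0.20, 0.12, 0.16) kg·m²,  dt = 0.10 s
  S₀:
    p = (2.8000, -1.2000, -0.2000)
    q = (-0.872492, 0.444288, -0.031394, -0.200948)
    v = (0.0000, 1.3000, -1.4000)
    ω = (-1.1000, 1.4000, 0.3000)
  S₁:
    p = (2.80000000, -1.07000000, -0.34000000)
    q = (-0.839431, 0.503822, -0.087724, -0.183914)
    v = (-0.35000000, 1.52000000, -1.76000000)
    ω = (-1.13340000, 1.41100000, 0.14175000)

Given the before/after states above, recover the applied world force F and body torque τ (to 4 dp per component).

F = (-3.5000, 2.2000, -3.6000)
τ = (-0.0500, 0.0000, -0.1300)

velocity change Δv = (-0.35000000, 0.22000000, -0.36000000)
applied force F = (-3.5000, 2.2000, -3.6000)
ω₁ − ω₀ = (-0.03340000, 0.01100000, -0.15825000)
gyro term ω₀×Iω₀ = (0.0168, -0.0132, 0.1232)
I·α + gyro = (-0.0500, 0.0000, -0.1300)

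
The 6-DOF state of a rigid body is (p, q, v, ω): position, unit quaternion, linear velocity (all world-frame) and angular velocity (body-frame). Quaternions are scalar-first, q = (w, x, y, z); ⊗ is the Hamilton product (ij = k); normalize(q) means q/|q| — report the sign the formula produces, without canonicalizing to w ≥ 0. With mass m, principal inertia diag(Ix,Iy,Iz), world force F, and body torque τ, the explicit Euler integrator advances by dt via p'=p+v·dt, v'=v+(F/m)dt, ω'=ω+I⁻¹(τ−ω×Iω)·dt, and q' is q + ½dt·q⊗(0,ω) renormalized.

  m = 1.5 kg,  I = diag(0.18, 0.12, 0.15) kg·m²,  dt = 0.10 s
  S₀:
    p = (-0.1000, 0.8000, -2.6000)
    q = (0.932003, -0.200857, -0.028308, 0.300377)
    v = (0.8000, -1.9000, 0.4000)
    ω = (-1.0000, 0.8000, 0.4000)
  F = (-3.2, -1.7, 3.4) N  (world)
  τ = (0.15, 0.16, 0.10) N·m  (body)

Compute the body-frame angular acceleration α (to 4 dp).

α = (0.7800, 1.4333, 0.3467)

precession coupling ω×(Iω) = (0.0096, -0.0120, 0.0480)
(τ − ω×Iω)/I = (0.7800, 1.4333, 0.3467)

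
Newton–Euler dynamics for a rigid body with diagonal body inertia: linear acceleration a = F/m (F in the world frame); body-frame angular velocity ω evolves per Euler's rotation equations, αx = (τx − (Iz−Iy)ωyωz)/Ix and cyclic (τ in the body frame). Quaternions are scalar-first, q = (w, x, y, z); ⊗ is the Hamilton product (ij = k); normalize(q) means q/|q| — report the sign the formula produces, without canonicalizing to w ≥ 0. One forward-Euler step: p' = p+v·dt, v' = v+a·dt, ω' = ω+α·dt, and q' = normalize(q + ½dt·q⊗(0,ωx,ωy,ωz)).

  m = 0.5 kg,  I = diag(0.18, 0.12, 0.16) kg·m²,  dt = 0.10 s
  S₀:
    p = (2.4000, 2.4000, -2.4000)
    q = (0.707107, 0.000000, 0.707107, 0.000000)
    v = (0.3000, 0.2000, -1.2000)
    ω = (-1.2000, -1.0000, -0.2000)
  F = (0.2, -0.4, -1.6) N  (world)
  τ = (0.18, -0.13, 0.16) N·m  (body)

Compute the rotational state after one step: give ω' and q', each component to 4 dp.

ω' = (-1.1044, -1.1123, -0.0550)
q' = (0.7402, -0.0493, 0.6697, 0.0352)

ω×(Iω) gyroscopic = (0.0080, 0.0048, -0.0720)
angular accel α = (0.9556, -1.1233, 1.4500)
ω + α·dt = (-1.1044, -1.1123, -0.0550)
q⊗(0,ω) = (0.7071070, -0.9899498, -0.7071070, 0.7071070)
q' = normalize(q + ½dt·q⊗(0,ω)) = (0.7402, -0.0493, 0.6697, 0.0352)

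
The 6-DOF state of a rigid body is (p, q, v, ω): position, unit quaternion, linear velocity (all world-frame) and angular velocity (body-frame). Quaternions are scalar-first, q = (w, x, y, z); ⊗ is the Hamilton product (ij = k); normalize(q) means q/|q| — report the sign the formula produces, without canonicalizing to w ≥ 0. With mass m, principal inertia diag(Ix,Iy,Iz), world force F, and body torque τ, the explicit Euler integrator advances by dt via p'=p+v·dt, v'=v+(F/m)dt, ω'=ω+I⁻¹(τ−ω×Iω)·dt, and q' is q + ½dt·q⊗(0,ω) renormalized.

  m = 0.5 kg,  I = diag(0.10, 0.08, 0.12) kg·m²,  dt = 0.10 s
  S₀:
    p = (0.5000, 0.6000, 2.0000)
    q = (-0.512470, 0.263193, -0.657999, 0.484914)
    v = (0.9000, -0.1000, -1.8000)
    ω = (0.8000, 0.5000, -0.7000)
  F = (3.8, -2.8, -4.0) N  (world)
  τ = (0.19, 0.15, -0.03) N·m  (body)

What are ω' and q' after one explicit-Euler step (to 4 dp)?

ω' = (1.0040, 0.6735, -0.7183)
q' = (-0.4887, 0.2532, -0.6411, 0.5348)

(τ − ω×Iω)/I = (2.0400, 1.7350, -0.1833)
ω' = ω + α·dt = (1.0040, 0.6735, -0.7183)
q⊗(0,ω) = (0.4578849, -0.1918337, 0.3159313, 1.0167247)
q' = normalize(q + ½dt·q⊗(0,ω)) = (-0.4887, 0.2532, -0.6411, 0.5348)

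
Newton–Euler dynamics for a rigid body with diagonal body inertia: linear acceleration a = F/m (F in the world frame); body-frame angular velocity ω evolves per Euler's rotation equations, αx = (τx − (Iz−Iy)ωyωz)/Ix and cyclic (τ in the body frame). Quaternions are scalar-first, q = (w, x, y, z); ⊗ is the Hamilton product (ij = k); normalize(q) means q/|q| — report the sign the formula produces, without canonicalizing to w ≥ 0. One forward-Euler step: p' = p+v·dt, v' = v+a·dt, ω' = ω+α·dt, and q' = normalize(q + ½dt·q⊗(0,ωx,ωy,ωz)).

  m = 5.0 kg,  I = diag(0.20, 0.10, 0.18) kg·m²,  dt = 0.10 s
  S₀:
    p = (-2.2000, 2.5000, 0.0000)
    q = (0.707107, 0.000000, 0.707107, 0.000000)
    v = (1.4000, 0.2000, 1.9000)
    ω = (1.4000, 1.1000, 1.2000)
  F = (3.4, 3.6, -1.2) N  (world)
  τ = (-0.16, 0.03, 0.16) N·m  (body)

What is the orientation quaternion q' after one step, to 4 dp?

q' = (0.6644, 0.0914, 0.7417, -0.0070)

2q̇ = q⊗(0,ω) = (-0.7778177, 1.8384782, 0.7778177, -0.1414214)
q' = normalize(q + ½dt·q⊗(0,ω)) = (0.6644, 0.0914, 0.7417, -0.0070)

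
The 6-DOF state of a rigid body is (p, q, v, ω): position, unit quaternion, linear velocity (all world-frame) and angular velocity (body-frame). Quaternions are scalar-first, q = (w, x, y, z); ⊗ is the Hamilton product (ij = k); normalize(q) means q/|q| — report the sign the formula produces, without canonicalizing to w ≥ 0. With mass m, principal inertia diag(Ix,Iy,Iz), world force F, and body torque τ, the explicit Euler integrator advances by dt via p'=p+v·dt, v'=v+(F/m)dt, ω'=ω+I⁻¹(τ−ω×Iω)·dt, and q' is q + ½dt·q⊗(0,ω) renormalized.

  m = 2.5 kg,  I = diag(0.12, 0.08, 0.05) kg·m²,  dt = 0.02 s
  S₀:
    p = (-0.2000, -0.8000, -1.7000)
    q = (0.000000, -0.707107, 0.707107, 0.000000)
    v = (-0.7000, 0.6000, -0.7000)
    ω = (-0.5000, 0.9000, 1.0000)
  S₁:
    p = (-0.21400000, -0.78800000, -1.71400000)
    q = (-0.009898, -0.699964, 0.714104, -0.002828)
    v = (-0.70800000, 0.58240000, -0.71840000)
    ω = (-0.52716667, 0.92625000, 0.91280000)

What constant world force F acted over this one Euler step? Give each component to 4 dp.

velocity change Δv = (-0.00800000, -0.01760000, -0.01840000)
applied force F = (-1.0000, -2.2000, -2.3000)

F = (-1.0000, -2.2000, -2.3000)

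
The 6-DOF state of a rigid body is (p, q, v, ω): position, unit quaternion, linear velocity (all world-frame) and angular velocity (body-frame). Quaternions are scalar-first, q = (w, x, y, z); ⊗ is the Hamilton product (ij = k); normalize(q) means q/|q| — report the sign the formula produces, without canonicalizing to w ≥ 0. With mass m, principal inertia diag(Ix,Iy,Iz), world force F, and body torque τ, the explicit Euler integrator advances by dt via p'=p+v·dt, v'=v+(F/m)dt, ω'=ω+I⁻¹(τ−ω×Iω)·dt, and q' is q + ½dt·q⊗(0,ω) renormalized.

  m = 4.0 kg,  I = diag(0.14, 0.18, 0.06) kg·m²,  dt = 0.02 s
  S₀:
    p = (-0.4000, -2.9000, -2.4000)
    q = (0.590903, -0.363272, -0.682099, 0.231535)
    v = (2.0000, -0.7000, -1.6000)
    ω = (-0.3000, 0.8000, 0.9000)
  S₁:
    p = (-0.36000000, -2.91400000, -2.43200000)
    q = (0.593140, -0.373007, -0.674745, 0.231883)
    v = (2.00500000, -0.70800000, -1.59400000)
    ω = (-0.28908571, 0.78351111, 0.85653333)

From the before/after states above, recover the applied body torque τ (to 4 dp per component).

τ = (-0.0100, -0.1700, -0.1400)

rate change Δω = (0.01091429, -0.01648889, -0.04346667)
I·α + gyro = (-0.0100, -0.1700, -0.1400)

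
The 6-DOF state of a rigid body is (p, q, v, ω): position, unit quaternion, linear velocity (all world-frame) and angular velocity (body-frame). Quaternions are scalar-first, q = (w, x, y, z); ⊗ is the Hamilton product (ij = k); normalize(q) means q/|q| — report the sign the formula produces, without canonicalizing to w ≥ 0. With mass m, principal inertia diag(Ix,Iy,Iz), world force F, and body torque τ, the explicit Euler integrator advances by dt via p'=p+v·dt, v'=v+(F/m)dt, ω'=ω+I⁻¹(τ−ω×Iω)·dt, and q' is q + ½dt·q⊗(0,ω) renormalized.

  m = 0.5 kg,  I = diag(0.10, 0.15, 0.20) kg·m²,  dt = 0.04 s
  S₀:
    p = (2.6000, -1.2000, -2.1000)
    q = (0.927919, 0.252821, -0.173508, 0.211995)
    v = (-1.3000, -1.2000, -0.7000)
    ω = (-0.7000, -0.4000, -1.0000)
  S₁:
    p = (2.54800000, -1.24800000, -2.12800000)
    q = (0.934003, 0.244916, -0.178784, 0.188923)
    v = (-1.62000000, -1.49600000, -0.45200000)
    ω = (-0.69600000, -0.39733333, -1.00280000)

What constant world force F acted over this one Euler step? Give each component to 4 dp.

Δv = v₁−v₀ = (-0.32000000, -0.29600000, 0.24800000)
applied force F = (-4.0000, -3.7000, 3.1000)

F = (-4.0000, -3.7000, 3.1000)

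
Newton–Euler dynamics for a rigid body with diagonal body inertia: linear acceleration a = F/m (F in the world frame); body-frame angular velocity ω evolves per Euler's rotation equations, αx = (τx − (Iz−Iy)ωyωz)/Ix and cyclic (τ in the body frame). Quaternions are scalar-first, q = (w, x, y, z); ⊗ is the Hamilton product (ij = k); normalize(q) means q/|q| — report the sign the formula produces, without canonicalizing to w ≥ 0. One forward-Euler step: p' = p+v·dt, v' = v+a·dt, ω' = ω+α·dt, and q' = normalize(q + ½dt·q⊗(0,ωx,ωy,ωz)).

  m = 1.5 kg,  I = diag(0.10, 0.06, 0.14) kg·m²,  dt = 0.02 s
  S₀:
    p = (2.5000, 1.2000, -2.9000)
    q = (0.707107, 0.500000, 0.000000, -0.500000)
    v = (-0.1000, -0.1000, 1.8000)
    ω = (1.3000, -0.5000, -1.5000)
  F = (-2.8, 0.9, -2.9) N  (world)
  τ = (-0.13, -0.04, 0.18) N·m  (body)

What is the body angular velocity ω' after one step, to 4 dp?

ω' = (1.2620, -0.5393, -1.4780)

precession coupling ω×(Iω) = (0.0600, 0.0780, 0.0260)
α = I⁻¹(τ − ω×Iω) = (-1.9000, -1.9667, 1.1000)
new body rate ω' = (1.2620, -0.5393, -1.4780)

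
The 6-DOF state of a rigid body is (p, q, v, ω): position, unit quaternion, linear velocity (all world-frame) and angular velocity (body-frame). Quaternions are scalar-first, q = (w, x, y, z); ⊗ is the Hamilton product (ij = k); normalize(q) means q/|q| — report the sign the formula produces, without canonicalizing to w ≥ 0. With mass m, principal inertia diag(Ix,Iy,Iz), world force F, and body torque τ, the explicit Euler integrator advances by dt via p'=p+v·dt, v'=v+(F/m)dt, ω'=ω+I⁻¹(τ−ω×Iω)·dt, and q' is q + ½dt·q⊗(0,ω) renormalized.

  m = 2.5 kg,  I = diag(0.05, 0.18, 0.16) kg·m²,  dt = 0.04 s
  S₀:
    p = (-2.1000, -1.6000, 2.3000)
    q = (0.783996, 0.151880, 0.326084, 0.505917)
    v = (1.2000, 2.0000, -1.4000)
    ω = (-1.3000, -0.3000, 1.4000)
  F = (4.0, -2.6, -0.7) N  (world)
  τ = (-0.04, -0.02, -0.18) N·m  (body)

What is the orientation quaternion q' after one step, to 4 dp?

q⊗(0,ω) = (-0.4130146, -0.4109021, -1.1055229, 1.4759396)
q' = normalize(q + ½dt·q⊗(0,ω)) = (0.7752, 0.1436, 0.3037, 0.5350)

q' = (0.7752, 0.1436, 0.3037, 0.5350)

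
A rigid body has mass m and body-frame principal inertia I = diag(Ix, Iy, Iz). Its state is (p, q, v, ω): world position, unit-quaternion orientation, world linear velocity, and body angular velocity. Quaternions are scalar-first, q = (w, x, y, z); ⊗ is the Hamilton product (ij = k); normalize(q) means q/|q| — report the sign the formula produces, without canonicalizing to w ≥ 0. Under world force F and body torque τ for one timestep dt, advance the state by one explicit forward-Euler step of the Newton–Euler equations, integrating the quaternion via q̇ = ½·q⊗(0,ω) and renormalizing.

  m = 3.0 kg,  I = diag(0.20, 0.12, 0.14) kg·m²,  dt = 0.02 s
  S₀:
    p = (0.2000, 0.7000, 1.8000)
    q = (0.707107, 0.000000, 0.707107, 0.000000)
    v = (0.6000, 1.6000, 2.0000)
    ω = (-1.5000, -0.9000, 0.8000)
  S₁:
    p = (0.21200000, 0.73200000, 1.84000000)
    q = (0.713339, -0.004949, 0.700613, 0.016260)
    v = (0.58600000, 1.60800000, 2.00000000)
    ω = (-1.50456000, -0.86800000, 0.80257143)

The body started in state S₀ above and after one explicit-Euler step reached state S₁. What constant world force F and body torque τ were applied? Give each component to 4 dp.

ω₁ − ω₀ = (-0.00456000, 0.03200000, 0.00257143)
ω₀×(Iω₀) = (-0.0144, -0.0720, -0.1080)
τ = I·(Δω/dt) + ω₀×(Iω₀) = (-0.0600, 0.1200, -0.0900)
Δv = v₁−v₀ = (-0.01400000, 0.00800000, 0.00000000)
applied force F = (-2.1000, 1.2000, 0.0000)

F = (-2.1000, 1.2000, 0.0000)
τ = (-0.0600, 0.1200, -0.0900)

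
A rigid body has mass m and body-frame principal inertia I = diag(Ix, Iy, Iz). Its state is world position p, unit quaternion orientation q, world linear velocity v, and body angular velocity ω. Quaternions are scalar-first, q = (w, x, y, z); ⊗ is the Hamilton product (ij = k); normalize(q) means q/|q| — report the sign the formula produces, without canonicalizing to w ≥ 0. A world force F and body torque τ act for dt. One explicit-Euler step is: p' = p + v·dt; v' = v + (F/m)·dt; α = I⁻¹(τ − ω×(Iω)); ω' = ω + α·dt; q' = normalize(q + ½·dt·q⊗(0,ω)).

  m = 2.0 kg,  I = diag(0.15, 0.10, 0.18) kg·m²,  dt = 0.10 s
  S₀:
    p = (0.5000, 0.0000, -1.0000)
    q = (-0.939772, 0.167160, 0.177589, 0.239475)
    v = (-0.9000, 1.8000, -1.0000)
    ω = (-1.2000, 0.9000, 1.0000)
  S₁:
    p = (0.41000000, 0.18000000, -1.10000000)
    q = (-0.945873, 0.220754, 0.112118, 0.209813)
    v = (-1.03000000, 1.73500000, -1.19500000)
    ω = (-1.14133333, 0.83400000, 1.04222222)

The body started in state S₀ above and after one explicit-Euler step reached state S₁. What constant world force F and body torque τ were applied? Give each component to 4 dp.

F = (-2.6000, -1.3000, -3.9000)
τ = (0.1600, -0.0300, 0.1300)

Δω = ω₁−ω₀ = (0.05866667, -0.06600000, 0.04222222)
I·α + gyro = (0.1600, -0.0300, 0.1300)
Δv = v₁−v₀ = (-0.13000000, -0.06500000, -0.19500000)
applied force F = (-2.6000, -1.3000, -3.9000)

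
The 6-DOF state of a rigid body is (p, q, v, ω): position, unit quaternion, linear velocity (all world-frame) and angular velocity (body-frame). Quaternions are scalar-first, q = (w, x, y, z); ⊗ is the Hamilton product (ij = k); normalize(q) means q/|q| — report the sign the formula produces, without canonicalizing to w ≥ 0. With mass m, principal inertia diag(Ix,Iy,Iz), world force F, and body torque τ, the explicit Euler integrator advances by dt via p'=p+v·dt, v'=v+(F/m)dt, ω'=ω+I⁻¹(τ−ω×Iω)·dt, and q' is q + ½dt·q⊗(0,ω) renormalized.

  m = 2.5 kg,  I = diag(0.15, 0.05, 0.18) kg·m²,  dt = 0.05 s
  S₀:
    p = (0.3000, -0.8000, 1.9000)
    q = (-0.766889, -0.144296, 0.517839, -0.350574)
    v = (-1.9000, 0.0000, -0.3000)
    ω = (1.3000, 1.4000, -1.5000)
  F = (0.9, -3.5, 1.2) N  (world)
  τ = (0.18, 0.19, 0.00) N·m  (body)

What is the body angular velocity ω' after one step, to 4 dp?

ω' = (1.4510, 1.5315, -1.4494)

angular accel α = (3.0200, 2.6300, 1.0111)
ω + α·dt = (1.4510, 1.5315, -1.4494)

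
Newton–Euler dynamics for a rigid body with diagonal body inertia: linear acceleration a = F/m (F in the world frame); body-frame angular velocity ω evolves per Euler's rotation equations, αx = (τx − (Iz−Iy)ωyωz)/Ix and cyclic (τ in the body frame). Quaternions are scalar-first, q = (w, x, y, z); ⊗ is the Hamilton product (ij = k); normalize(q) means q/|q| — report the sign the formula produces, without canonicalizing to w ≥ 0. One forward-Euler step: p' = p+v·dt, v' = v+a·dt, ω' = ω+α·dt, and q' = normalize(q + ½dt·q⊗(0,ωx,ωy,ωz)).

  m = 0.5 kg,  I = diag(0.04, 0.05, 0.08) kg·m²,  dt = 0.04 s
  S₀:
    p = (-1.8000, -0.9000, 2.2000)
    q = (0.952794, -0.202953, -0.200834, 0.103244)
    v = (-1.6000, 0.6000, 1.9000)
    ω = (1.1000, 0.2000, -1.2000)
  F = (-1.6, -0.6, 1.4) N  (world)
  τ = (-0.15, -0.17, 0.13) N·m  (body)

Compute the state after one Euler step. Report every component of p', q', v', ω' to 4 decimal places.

angular accel α = (-3.5700, -4.4560, 1.5975)
new body rate ω' = (0.9572, 0.0218, -1.1361)
q⊗(0,ω) = (0.3873079, 1.2684254, 0.0605836, -0.9630260)
updated quaternion q' = (0.9600, -0.1775, -0.1995, 0.0839)
linear accel F/m = (-3.2000, -1.2000, 2.8000)
new position p' = (-1.8640, -0.8760, 2.2760)
v' = v + a·dt = (-1.7280, 0.5520, 2.0120)

p' = (-1.8640, -0.8760, 2.2760)
q' = (0.9600, -0.1775, -0.1995, 0.0839)
v' = (-1.7280, 0.5520, 2.0120)
ω' = (0.9572, 0.0218, -1.1361)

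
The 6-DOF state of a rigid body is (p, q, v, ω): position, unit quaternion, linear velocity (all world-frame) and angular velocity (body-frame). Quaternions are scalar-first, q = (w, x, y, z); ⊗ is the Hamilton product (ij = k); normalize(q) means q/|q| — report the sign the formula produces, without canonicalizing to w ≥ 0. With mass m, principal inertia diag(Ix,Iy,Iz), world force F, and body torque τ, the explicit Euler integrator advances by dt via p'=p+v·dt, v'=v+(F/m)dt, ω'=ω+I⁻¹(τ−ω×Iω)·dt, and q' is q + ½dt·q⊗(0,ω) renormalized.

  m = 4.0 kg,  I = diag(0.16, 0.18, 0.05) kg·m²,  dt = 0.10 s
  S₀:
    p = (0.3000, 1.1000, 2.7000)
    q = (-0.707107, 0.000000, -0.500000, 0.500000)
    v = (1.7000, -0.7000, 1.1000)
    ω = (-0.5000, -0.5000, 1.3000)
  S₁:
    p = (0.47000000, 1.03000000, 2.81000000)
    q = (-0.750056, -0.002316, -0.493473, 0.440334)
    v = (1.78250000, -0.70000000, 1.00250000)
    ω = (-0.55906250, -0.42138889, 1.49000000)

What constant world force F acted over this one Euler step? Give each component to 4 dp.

v₁ − v₀ = (0.08250000, 0.00000000, -0.09750000)
m·(v₁−v₀)/dt = (3.3000, 0.0000, -3.9000)

F = (3.3000, 0.0000, -3.9000)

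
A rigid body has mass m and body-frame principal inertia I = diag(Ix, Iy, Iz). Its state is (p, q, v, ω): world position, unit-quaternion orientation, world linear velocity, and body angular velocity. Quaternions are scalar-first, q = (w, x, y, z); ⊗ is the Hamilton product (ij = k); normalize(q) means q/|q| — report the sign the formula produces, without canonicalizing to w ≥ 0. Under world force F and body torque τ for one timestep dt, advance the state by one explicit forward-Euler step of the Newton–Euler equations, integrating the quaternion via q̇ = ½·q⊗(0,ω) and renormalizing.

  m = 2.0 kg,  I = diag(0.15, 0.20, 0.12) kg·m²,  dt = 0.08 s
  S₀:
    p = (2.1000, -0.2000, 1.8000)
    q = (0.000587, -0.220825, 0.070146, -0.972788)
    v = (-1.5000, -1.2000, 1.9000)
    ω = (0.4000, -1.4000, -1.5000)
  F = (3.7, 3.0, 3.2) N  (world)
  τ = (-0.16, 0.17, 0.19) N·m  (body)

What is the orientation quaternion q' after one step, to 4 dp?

q' = (-0.0501, -0.2785, 0.0412, -0.9582)

2q̇ = q⊗(0,ω) = (-1.2726476, -1.4668874, -0.7211745, 0.2802161)
updated quaternion q' = (-0.0501, -0.2785, 0.0412, -0.9582)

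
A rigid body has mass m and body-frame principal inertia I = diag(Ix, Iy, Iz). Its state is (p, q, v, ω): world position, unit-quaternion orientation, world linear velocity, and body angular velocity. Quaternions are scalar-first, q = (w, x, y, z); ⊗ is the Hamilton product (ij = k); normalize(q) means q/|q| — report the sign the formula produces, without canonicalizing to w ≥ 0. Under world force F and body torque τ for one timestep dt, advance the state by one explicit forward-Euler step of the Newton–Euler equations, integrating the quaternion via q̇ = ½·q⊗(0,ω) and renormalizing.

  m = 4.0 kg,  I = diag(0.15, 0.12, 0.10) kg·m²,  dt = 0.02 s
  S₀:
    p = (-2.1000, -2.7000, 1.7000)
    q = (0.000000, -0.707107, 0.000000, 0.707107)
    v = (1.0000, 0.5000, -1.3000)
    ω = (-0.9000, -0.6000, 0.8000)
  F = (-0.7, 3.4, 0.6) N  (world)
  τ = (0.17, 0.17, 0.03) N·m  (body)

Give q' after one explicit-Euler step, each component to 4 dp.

q' = (-0.0120, -0.7028, -0.0007, 0.7113)

q⊗(0,ω) = (-1.2020819, 0.4242642, -0.0707107, 0.4242642)
q + ½dt·q⊗(0,ω), renormalized = (-0.0120, -0.7028, -0.0007, 0.7113)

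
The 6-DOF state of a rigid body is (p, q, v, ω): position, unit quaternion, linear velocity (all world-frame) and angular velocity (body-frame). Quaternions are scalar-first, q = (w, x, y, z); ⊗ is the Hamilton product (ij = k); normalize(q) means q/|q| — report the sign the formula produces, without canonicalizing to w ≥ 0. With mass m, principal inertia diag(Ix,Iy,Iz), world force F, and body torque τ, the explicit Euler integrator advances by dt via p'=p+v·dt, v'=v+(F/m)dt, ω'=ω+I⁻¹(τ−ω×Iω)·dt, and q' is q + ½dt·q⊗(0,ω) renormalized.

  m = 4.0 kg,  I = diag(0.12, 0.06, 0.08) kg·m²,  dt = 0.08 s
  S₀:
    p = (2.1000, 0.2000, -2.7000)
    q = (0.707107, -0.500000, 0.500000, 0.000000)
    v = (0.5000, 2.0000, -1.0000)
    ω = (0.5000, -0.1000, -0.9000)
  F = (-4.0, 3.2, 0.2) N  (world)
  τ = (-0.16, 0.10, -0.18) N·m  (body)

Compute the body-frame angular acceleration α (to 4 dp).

α = (-1.3483, 1.9667, -2.2875)

ω×(Iω) gyroscopic = (0.0018, -0.0180, 0.0030)
α = I⁻¹(τ − ω×Iω) = (-1.3483, 1.9667, -2.2875)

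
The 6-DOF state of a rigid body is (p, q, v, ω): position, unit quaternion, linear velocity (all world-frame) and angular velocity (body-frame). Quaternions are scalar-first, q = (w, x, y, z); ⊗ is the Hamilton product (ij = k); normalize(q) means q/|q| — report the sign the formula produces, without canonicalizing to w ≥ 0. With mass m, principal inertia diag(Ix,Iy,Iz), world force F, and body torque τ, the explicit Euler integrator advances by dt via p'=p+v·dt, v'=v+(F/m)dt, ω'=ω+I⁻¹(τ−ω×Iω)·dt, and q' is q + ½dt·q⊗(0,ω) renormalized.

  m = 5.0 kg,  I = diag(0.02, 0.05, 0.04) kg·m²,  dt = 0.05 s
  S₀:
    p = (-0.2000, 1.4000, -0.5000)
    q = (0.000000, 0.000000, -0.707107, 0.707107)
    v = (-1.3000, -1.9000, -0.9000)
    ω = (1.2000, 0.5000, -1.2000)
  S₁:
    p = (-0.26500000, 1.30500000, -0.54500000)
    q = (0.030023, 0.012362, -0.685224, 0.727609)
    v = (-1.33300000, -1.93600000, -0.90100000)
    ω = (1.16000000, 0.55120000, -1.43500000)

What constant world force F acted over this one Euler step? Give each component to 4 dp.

Δv = v₁−v₀ = (-0.03300000, -0.03600000, -0.00100000)
F = m·Δv/dt = (-3.3000, -3.6000, -0.1000)

F = (-3.3000, -3.6000, -0.1000)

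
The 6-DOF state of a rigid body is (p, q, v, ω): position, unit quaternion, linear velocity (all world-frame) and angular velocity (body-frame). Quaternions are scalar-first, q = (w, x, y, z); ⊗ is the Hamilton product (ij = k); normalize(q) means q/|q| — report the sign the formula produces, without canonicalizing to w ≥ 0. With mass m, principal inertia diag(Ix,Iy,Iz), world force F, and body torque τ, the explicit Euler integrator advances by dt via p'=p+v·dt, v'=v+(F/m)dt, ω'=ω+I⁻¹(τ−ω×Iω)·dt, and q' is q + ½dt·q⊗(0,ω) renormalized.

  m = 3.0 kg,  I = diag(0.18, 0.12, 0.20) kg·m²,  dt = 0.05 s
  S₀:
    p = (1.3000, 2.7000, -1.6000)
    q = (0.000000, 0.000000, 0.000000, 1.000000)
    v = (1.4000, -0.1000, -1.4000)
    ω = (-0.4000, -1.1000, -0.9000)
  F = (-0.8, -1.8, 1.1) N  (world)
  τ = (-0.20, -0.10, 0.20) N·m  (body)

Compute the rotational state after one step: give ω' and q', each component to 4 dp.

ω' = (-0.4776, -1.1387, -0.8434)
q' = (0.0225, 0.0275, -0.0100, 0.9993)

angular accel α = (-1.5511, -0.7733, 1.1320)
ω' = ω + α·dt = (-0.4776, -1.1387, -0.8434)
2q̇ = q⊗(0,ω) = (0.9000000, 1.1000000, -0.4000000, 0.0000000)
q' = normalize(q + ½dt·q⊗(0,ω)) = (0.0225, 0.0275, -0.0100, 0.9993)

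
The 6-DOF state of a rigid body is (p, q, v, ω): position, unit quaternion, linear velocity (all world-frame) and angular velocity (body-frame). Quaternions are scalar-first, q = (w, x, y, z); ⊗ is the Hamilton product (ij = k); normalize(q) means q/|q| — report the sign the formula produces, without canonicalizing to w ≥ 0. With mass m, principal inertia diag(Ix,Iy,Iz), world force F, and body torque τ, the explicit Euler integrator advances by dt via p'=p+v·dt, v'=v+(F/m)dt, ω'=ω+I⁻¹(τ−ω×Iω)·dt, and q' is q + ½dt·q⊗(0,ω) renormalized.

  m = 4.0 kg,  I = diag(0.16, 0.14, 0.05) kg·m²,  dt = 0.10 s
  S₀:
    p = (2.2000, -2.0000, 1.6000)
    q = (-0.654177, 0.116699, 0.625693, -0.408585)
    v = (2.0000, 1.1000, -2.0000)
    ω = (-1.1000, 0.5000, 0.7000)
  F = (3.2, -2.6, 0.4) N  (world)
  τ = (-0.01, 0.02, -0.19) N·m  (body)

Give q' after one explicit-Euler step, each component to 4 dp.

q' = (-0.6475, 0.1843, 0.6262, -0.3932)

2q̇ = q⊗(0,ω) = (0.1015319, 1.3618723, 0.0406657, 0.2886879)
updated quaternion q' = (-0.6475, 0.1843, 0.6262, -0.3932)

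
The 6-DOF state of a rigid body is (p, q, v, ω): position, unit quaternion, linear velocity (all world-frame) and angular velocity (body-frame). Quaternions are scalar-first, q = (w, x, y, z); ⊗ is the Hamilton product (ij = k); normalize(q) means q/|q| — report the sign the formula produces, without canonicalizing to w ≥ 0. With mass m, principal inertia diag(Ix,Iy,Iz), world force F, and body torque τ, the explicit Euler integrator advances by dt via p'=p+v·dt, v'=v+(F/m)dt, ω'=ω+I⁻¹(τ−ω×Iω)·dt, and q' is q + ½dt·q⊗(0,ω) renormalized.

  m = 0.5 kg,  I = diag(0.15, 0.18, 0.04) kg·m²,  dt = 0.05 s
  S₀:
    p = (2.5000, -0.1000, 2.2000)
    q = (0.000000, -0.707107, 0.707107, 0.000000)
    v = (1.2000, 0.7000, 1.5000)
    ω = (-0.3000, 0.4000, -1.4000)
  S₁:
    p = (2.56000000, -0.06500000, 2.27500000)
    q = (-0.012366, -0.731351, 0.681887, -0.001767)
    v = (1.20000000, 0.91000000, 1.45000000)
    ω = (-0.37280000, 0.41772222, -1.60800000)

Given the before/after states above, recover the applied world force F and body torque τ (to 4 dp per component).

velocity change Δv = (0.00000000, 0.21000000, -0.05000000)
m·(v₁−v₀)/dt = (0.0000, 2.1000, -0.5000)
rate change Δω = (-0.07280000, 0.01772222, -0.20800000)
applied torque τ = (-0.1400, 0.1100, -0.1700)

F = (0.0000, 2.1000, -0.5000)
τ = (-0.1400, 0.1100, -0.1700)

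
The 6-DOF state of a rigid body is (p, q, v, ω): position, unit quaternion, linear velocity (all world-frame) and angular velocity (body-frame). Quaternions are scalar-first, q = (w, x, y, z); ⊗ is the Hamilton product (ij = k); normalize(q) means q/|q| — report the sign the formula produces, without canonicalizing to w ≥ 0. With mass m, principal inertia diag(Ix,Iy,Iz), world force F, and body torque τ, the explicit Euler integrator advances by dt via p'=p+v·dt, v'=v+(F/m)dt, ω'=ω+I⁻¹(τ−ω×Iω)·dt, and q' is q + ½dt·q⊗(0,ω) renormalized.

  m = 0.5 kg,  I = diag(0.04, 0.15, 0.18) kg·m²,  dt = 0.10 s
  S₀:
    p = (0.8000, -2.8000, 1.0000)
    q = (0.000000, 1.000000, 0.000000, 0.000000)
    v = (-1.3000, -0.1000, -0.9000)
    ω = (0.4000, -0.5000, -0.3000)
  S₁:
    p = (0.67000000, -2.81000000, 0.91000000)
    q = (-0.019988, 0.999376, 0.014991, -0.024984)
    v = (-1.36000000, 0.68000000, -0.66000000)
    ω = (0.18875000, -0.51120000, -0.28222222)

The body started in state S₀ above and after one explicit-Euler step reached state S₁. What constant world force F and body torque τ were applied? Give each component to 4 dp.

ω₁ − ω₀ = (-0.21125000, -0.01120000, 0.01777778)
gyro term ω₀×Iω₀ = (0.0045, 0.0168, -0.0220)
I·α + gyro = (-0.0800, 0.0000, 0.0100)
v₁ − v₀ = (-0.06000000, 0.78000000, 0.24000000)
F = m·Δv/dt = (-0.3000, 3.9000, 1.2000)

F = (-0.3000, 3.9000, 1.2000)
τ = (-0.0800, 0.0000, 0.0100)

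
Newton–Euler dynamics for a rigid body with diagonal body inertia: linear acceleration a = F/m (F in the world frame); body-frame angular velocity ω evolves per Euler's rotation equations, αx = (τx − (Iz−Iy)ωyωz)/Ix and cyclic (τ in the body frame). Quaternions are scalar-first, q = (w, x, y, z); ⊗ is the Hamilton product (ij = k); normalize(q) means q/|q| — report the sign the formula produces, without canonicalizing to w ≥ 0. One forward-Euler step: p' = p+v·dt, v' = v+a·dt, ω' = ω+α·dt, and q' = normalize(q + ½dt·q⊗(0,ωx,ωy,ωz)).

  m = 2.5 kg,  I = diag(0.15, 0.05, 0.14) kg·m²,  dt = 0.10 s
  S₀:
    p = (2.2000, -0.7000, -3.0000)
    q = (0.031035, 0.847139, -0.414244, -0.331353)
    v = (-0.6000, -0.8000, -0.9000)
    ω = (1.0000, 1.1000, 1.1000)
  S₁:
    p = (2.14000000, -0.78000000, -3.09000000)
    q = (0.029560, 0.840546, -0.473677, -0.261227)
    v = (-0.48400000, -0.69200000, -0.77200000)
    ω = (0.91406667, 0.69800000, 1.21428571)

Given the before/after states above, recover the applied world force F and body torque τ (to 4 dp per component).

Δv = v₁−v₀ = (0.11600000, 0.10800000, 0.12800000)
m·(v₁−v₀)/dt = (2.9000, 2.7000, 3.2000)
Δω = ω₁−ω₀ = (-0.08593333, -0.40200000, 0.11428571)
I·α + gyro = (-0.0200, -0.1900, 0.0500)

F = (2.9000, 2.7000, 3.2000)
τ = (-0.0200, -0.1900, 0.0500)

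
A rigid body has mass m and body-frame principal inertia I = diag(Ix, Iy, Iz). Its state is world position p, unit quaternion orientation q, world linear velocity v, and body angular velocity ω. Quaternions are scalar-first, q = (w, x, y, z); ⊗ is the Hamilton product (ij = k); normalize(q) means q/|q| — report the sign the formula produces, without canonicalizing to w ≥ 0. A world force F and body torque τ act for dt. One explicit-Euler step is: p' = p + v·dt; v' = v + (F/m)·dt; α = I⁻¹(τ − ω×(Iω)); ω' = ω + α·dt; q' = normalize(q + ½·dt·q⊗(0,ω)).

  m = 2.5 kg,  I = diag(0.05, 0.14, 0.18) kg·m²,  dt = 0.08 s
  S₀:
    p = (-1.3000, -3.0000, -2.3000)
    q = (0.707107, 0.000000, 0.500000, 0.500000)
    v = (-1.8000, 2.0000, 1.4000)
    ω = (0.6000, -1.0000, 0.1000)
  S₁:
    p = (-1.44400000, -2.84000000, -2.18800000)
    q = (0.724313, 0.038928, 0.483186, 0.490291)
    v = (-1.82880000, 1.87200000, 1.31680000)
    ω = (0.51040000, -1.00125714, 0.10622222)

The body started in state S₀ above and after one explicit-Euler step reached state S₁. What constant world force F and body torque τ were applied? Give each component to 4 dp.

v₁ − v₀ = (-0.02880000, -0.12800000, -0.08320000)
F = m·Δv/dt = (-0.9000, -4.0000, -2.6000)
rate change Δω = (-0.08960000, -0.00125714, 0.00622222)
gyro term ω₀×Iω₀ = (-0.0040, -0.0078, -0.0540)
I·α + gyro = (-0.0600, -0.0100, -0.0400)

F = (-0.9000, -4.0000, -2.6000)
τ = (-0.0600, -0.0100, -0.0400)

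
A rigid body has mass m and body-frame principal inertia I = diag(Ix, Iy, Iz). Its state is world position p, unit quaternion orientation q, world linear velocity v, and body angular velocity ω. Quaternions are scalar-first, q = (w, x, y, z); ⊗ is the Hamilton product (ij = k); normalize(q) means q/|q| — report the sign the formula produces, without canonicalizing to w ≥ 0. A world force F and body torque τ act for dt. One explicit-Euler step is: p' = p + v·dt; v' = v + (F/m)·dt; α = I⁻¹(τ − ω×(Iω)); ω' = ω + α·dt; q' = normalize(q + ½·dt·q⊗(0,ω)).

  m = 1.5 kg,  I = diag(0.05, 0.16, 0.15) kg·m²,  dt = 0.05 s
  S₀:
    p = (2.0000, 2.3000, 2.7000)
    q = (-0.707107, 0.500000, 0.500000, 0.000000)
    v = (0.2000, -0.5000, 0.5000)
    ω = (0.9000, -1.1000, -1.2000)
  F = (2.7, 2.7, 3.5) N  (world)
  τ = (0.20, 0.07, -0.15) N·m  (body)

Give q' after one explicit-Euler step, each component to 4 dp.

q' = (-0.7038, 0.4686, 0.5339, -0.0038)

2q̇ = q⊗(0,ω) = (0.1000000, -1.2363963, 1.3778177, -0.1514716)
updated quaternion q' = (-0.7038, 0.4686, 0.5339, -0.0038)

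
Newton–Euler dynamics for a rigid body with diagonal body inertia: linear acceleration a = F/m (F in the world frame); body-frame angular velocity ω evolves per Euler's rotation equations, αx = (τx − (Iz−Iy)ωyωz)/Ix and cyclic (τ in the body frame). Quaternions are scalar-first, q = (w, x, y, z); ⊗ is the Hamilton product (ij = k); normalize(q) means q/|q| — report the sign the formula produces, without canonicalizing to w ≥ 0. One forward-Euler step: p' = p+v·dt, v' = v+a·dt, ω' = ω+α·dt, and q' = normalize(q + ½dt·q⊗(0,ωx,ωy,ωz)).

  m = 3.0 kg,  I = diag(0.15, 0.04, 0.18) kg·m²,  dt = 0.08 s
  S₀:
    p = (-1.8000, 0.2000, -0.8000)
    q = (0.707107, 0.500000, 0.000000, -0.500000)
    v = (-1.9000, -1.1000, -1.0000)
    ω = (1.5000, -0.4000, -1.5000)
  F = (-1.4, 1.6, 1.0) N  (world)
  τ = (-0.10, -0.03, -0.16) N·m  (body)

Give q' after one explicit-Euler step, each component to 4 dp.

q' = (0.6447, 0.5324, -0.0113, -0.5484)

q⊗(0,ω) = (-1.5000000, 0.8606605, -0.2828428, -1.2606605)
q + ½dt·q⊗(0,ω), renormalized = (0.6447, 0.5324, -0.0113, -0.5484)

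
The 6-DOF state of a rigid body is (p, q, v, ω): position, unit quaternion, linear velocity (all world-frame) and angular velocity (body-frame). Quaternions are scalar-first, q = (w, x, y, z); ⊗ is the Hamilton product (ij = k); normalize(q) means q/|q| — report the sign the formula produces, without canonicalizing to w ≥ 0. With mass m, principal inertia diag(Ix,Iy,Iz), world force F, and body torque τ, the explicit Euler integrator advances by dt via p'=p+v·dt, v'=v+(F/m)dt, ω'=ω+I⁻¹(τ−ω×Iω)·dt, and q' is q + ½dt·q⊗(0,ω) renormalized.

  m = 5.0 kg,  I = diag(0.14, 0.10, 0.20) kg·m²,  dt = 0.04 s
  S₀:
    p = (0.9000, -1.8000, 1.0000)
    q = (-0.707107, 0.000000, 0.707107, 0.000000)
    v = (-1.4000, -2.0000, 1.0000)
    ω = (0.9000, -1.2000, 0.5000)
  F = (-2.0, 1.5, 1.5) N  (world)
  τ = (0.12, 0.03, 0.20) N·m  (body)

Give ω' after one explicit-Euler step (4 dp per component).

ω' = (0.9514, -1.1772, 0.5314)

precession coupling ω×(Iω) = (-0.0600, -0.0270, 0.0432)
angular accel α = (1.2857, 0.5700, 0.7840)
ω + α·dt = (0.9514, -1.1772, 0.5314)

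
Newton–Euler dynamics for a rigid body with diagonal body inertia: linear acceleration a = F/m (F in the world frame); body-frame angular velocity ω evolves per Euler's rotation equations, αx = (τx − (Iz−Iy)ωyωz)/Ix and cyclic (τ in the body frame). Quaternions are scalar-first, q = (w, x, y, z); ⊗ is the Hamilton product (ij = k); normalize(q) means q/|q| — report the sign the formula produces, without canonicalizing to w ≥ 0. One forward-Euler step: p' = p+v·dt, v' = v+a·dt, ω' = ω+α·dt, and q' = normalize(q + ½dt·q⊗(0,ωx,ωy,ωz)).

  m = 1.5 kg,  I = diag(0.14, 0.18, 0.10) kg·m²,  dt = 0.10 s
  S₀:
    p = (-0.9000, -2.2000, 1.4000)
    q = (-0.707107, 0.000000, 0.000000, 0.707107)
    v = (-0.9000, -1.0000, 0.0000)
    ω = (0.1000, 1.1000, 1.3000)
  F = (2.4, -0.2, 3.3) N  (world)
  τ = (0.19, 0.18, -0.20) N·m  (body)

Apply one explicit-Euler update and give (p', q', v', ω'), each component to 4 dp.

new position p' = (-0.9900, -2.3000, 1.4000)
v + (F/m)dt = (-0.7400, -1.0133, 0.2200)
precession coupling ω×(Iω) = (-0.1144, 0.0052, 0.0044)
α = I⁻¹(τ − ω×Iω) = (2.1743, 0.9711, -2.0440)
new body rate ω' = (0.3174, 1.1971, 1.0956)
Hamilton product q⊗(0,ω) = (-0.9192391, -0.8485284, -0.7071070, -0.9192391)
q' = normalize(q + ½dt·q⊗(0,ω)) = (-0.7503, -0.0423, -0.0352, 0.6588)

p' = (-0.9900, -2.3000, 1.4000)
q' = (-0.7503, -0.0423, -0.0352, 0.6588)
v' = (-0.7400, -1.0133, 0.2200)
ω' = (0.3174, 1.1971, 1.0956)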